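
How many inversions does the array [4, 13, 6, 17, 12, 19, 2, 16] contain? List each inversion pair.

Finding inversions in [4, 13, 6, 17, 12, 19, 2, 16]:

(0, 6): arr[0]=4 > arr[6]=2
(1, 2): arr[1]=13 > arr[2]=6
(1, 4): arr[1]=13 > arr[4]=12
(1, 6): arr[1]=13 > arr[6]=2
(2, 6): arr[2]=6 > arr[6]=2
(3, 4): arr[3]=17 > arr[4]=12
(3, 6): arr[3]=17 > arr[6]=2
(3, 7): arr[3]=17 > arr[7]=16
(4, 6): arr[4]=12 > arr[6]=2
(5, 6): arr[5]=19 > arr[6]=2
(5, 7): arr[5]=19 > arr[7]=16

Total inversions: 11

The array has 11 inversion(s): (0,6), (1,2), (1,4), (1,6), (2,6), (3,4), (3,6), (3,7), (4,6), (5,6), (5,7). Each pair (i,j) satisfies i < j and arr[i] > arr[j].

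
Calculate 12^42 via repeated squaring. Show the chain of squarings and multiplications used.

Computing 12^42 by squaring (build up from 12^1; each line after the first costs one multiplication):

12^1 = 12
12^2 = (12^1)^2 = 12^2 = 144
12^4 = (12^2)^2 = 144^2 = 20736
12^5 = 12 * 12^4 = 12 * 20736 = 248832
12^10 = (12^5)^2 = 248832^2 = 61917364224
12^20 = (12^10)^2 = 61917364224^2 = 3833759992447475122176
12^21 = 12 * 12^20 = 12 * 3833759992447475122176 = 46005119909369701466112
12^42 = (12^21)^2 = 46005119909369701466112^2 = 2116471057875484488839167999221661362284396544

Result: 2116471057875484488839167999221661362284396544
Multiplications needed: 7 (7 lines after 12^1)

12^42 = 2116471057875484488839167999221661362284396544. Using exponentiation by squaring, this requires 7 multiplications. The key idea: if the exponent is even, square the half-power; if odd, multiply by the base once.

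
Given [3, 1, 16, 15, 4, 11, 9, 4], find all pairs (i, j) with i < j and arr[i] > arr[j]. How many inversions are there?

Finding inversions in [3, 1, 16, 15, 4, 11, 9, 4]:

(0, 1): arr[0]=3 > arr[1]=1
(2, 3): arr[2]=16 > arr[3]=15
(2, 4): arr[2]=16 > arr[4]=4
(2, 5): arr[2]=16 > arr[5]=11
(2, 6): arr[2]=16 > arr[6]=9
(2, 7): arr[2]=16 > arr[7]=4
(3, 4): arr[3]=15 > arr[4]=4
(3, 5): arr[3]=15 > arr[5]=11
(3, 6): arr[3]=15 > arr[6]=9
(3, 7): arr[3]=15 > arr[7]=4
(5, 6): arr[5]=11 > arr[6]=9
(5, 7): arr[5]=11 > arr[7]=4
(6, 7): arr[6]=9 > arr[7]=4

Total inversions: 13

The array has 13 inversion(s): (0,1), (2,3), (2,4), (2,5), (2,6), (2,7), (3,4), (3,5), (3,6), (3,7), (5,6), (5,7), (6,7). Each pair (i,j) satisfies i < j and arr[i] > arr[j].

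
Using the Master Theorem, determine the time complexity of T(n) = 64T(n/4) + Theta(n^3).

Master Theorem for T(n) = 64T(n/4) + O(n^3):

a = 64, b = 4, c = 3
log_b(a) = log_4(64) = 3.0000

Case 2: c = 3 = log_4(64) = 3.0000
T(n) = O(n^3 log n) = O(n^3 log n)

For T(n) = 64T(n/4) + O(n^3): log_4(64) = 3.0000. This is Case 2 of the Master Theorem (c = log_b(a), equal work at all levels), giving O(n^3 log n).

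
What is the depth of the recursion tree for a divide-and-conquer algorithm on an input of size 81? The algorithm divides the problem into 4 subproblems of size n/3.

For divide and conquer with division factor 3:

Problem sizes at each level:
Level 0: 81
Level 1: 27
Level 2: 9
Level 3: 3
Level 4: 1

The root is level 0 and the size-1 base case is level 4 (the tree spans levels 0 through 4, i.e. 5 levels counting the root), so the depth is the number of divisions: log_3(81) = 4

The recursion tree depth is log_3(81) = 4. At each level, the problem size is divided by 3, so it takes 4 divisions to reduce to a base case of size 1. The algorithm makes 4 recursive calls at each level.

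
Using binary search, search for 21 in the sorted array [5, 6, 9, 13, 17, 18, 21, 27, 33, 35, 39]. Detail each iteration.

Binary search for 21 in [5, 6, 9, 13, 17, 18, 21, 27, 33, 35, 39]:

lo=0, hi=10, mid=5, arr[mid]=18 -> 18 < 21, search right half
lo=6, hi=10, mid=8, arr[mid]=33 -> 33 > 21, search left half
lo=6, hi=7, mid=6, arr[mid]=21 -> Found target at index 6!

Binary search finds 21 at index 6 after 3 comparisons. The search repeatedly halves the search space by comparing with the middle element.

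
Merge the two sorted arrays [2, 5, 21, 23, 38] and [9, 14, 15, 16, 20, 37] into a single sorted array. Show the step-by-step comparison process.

Merging process:

Compare 2 vs 9: take 2 from left. Merged: [2]
Compare 5 vs 9: take 5 from left. Merged: [2, 5]
Compare 21 vs 9: take 9 from right. Merged: [2, 5, 9]
Compare 21 vs 14: take 14 from right. Merged: [2, 5, 9, 14]
Compare 21 vs 15: take 15 from right. Merged: [2, 5, 9, 14, 15]
Compare 21 vs 16: take 16 from right. Merged: [2, 5, 9, 14, 15, 16]
Compare 21 vs 20: take 20 from right. Merged: [2, 5, 9, 14, 15, 16, 20]
Compare 21 vs 37: take 21 from left. Merged: [2, 5, 9, 14, 15, 16, 20, 21]
Compare 23 vs 37: take 23 from left. Merged: [2, 5, 9, 14, 15, 16, 20, 21, 23]
Compare 38 vs 37: take 37 from right. Merged: [2, 5, 9, 14, 15, 16, 20, 21, 23, 37]
Append remaining from left: [38]. Merged: [2, 5, 9, 14, 15, 16, 20, 21, 23, 37, 38]

Final merged array: [2, 5, 9, 14, 15, 16, 20, 21, 23, 37, 38]
Total comparisons: 10

The merged array is [2, 5, 9, 14, 15, 16, 20, 21, 23, 37, 38], requiring 10 comparisons. The merge step runs in O(n) time where n is the total number of elements.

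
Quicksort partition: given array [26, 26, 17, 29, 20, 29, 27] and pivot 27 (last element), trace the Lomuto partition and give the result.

Lomuto partition with pivot = 27:

Initial array: [26, 26, 17, 29, 20, 29, 27]

arr[0]=26 <= 27: swap with position 0, array becomes [26, 26, 17, 29, 20, 29, 27]
arr[1]=26 <= 27: swap with position 1, array becomes [26, 26, 17, 29, 20, 29, 27]
arr[2]=17 <= 27: swap with position 2, array becomes [26, 26, 17, 29, 20, 29, 27]
arr[3]=29 > 27: no swap
arr[4]=20 <= 27: swap with position 3, array becomes [26, 26, 17, 20, 29, 29, 27]
arr[5]=29 > 27: no swap

Place pivot at position 4: [26, 26, 17, 20, 27, 29, 29]
Pivot position: 4

After partitioning with pivot 27, the array becomes [26, 26, 17, 20, 27, 29, 29]. The pivot is placed at index 4. All elements to the left of the pivot are <= 27, and all elements to the right are > 27.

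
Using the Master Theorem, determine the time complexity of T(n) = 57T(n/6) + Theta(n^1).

Master Theorem for T(n) = 57T(n/6) + O(n^1):

a = 57, b = 6, c = 1
log_b(a) = log_6(57) = 2.2565

Case 1: c = 1 < log_6(57) = 2.2565
T(n) = O(n^(log_6 57))

For T(n) = 57T(n/6) + O(n^1): log_6(57) = 2.2565. This is Case 1 of the Master Theorem (c < log_b(a), work dominated by leaves), giving O(n^(log_6 57)).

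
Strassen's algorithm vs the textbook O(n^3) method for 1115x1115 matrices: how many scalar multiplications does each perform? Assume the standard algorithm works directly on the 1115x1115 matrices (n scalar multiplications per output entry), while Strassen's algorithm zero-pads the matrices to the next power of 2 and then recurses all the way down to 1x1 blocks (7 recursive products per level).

Matrix multiplication for 1115x1115 matrices:

Strassen's algorithm requires power-of-2 dimensions. Pad 1115x1115 to 2048x2048 (next power of 2).

Standard algorithm: 1115^3 = 1386195875 multiplications
Strassen's algorithm: 7^(log2(2048)) = 7^11 = 1977326743 multiplications
Difference: 1386195875 - 1977326743 = -591130868 (Strassen uses MORE here due to padding overhead — for small or just-over-power-of-2 n, padding can outweigh the per-level savings)

Standard: 1386195875 multiplications (1115^3). Strassen: 1977326743 multiplications (7^11, after padding to 2048x2048). Strassen reduces 8 recursive multiplications to 7 at each level.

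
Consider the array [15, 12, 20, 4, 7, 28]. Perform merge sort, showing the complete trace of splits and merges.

Merge sort trace:

Split: [15, 12, 20, 4, 7, 28] -> [15, 12, 20] and [4, 7, 28]
  Split: [15, 12, 20] -> [15] and [12, 20]
    Split: [12, 20] -> [12] and [20]
    Merge: [12] + [20] -> [12, 20]
  Merge: [15] + [12, 20] -> [12, 15, 20]
  Split: [4, 7, 28] -> [4] and [7, 28]
    Split: [7, 28] -> [7] and [28]
    Merge: [7] + [28] -> [7, 28]
  Merge: [4] + [7, 28] -> [4, 7, 28]
Merge: [12, 15, 20] + [4, 7, 28] -> [4, 7, 12, 15, 20, 28]

Final sorted array: [4, 7, 12, 15, 20, 28]

The merge sort proceeds by recursively splitting the array and merging sorted halves.
After all merges, the sorted array is [4, 7, 12, 15, 20, 28].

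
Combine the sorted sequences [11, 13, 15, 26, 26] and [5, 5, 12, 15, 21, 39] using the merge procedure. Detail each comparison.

Merging process:

Compare 11 vs 5: take 5 from right. Merged: [5]
Compare 11 vs 5: take 5 from right. Merged: [5, 5]
Compare 11 vs 12: take 11 from left. Merged: [5, 5, 11]
Compare 13 vs 12: take 12 from right. Merged: [5, 5, 11, 12]
Compare 13 vs 15: take 13 from left. Merged: [5, 5, 11, 12, 13]
Compare 15 vs 15: take 15 from left. Merged: [5, 5, 11, 12, 13, 15]
Compare 26 vs 15: take 15 from right. Merged: [5, 5, 11, 12, 13, 15, 15]
Compare 26 vs 21: take 21 from right. Merged: [5, 5, 11, 12, 13, 15, 15, 21]
Compare 26 vs 39: take 26 from left. Merged: [5, 5, 11, 12, 13, 15, 15, 21, 26]
Compare 26 vs 39: take 26 from left. Merged: [5, 5, 11, 12, 13, 15, 15, 21, 26, 26]
Append remaining from right: [39]. Merged: [5, 5, 11, 12, 13, 15, 15, 21, 26, 26, 39]

Final merged array: [5, 5, 11, 12, 13, 15, 15, 21, 26, 26, 39]
Total comparisons: 10

The merged array is [5, 5, 11, 12, 13, 15, 15, 21, 26, 26, 39], requiring 10 comparisons. The merge step runs in O(n) time where n is the total number of elements.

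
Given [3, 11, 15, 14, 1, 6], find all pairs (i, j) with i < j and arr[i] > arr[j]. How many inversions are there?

Finding inversions in [3, 11, 15, 14, 1, 6]:

(0, 4): arr[0]=3 > arr[4]=1
(1, 4): arr[1]=11 > arr[4]=1
(1, 5): arr[1]=11 > arr[5]=6
(2, 3): arr[2]=15 > arr[3]=14
(2, 4): arr[2]=15 > arr[4]=1
(2, 5): arr[2]=15 > arr[5]=6
(3, 4): arr[3]=14 > arr[4]=1
(3, 5): arr[3]=14 > arr[5]=6

Total inversions: 8

The array has 8 inversion(s): (0,4), (1,4), (1,5), (2,3), (2,4), (2,5), (3,4), (3,5). Each pair (i,j) satisfies i < j and arr[i] > arr[j].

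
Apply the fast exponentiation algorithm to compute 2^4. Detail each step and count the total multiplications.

Computing 2^4 by squaring (build up from 2^1; each line after the first costs one multiplication):

2^1 = 2
2^2 = (2^1)^2 = 2^2 = 4
2^4 = (2^2)^2 = 4^2 = 16

Result: 16
Multiplications needed: 2 (2 lines after 2^1)

2^4 = 16. Using exponentiation by squaring, this requires 2 multiplications. The key idea: if the exponent is even, square the half-power; if odd, multiply by the base once.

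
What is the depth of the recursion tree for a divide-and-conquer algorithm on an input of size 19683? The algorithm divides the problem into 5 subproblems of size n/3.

For divide and conquer with division factor 3:

Problem sizes at each level:
Level 0: 19683
Level 1: 6561
Level 2: 2187
Level 3: 729
Level 4: 243
Level 5: 81
Level 6: 27
Level 7: 9
Level 8: 3
Level 9: 1

The root is level 0 and the size-1 base case is level 9 (the tree spans levels 0 through 9, i.e. 10 levels counting the root), so the depth is the number of divisions: log_3(19683) = 9

The recursion tree depth is log_3(19683) = 9. At each level, the problem size is divided by 3, so it takes 9 divisions to reduce to a base case of size 1. The algorithm makes 5 recursive calls at each level.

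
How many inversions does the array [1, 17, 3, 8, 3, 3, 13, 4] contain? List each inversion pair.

Finding inversions in [1, 17, 3, 8, 3, 3, 13, 4]:

(1, 2): arr[1]=17 > arr[2]=3
(1, 3): arr[1]=17 > arr[3]=8
(1, 4): arr[1]=17 > arr[4]=3
(1, 5): arr[1]=17 > arr[5]=3
(1, 6): arr[1]=17 > arr[6]=13
(1, 7): arr[1]=17 > arr[7]=4
(3, 4): arr[3]=8 > arr[4]=3
(3, 5): arr[3]=8 > arr[5]=3
(3, 7): arr[3]=8 > arr[7]=4
(6, 7): arr[6]=13 > arr[7]=4

Total inversions: 10

The array has 10 inversion(s): (1,2), (1,3), (1,4), (1,5), (1,6), (1,7), (3,4), (3,5), (3,7), (6,7). Each pair (i,j) satisfies i < j and arr[i] > arr[j].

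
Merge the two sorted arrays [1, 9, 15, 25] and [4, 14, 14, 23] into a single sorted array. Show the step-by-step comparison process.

Merging process:

Compare 1 vs 4: take 1 from left. Merged: [1]
Compare 9 vs 4: take 4 from right. Merged: [1, 4]
Compare 9 vs 14: take 9 from left. Merged: [1, 4, 9]
Compare 15 vs 14: take 14 from right. Merged: [1, 4, 9, 14]
Compare 15 vs 14: take 14 from right. Merged: [1, 4, 9, 14, 14]
Compare 15 vs 23: take 15 from left. Merged: [1, 4, 9, 14, 14, 15]
Compare 25 vs 23: take 23 from right. Merged: [1, 4, 9, 14, 14, 15, 23]
Append remaining from left: [25]. Merged: [1, 4, 9, 14, 14, 15, 23, 25]

Final merged array: [1, 4, 9, 14, 14, 15, 23, 25]
Total comparisons: 7

The merged array is [1, 4, 9, 14, 14, 15, 23, 25], requiring 7 comparisons. The merge step runs in O(n) time where n is the total number of elements.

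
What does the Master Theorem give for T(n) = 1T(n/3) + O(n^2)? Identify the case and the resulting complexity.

Master Theorem for T(n) = 1T(n/3) + O(n^2):

a = 1, b = 3, c = 2
log_b(a) = log_3(1) = 0.0000

Case 3: c = 2 > log_3(1) = 0.0000
T(n) = O(n^2) = O(n^2)

For T(n) = 1T(n/3) + O(n^2): log_3(1) = 0.0000. This is Case 3 of the Master Theorem (c > log_b(a), work dominated by root), giving O(n^2).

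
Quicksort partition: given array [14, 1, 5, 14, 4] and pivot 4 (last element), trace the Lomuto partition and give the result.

Lomuto partition with pivot = 4:

Initial array: [14, 1, 5, 14, 4]

arr[0]=14 > 4: no swap
arr[1]=1 <= 4: swap with position 0, array becomes [1, 14, 5, 14, 4]
arr[2]=5 > 4: no swap
arr[3]=14 > 4: no swap

Place pivot at position 1: [1, 4, 5, 14, 14]
Pivot position: 1

After partitioning with pivot 4, the array becomes [1, 4, 5, 14, 14]. The pivot is placed at index 1. All elements to the left of the pivot are <= 4, and all elements to the right are > 4.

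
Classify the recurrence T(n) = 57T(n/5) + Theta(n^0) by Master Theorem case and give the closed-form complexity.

Master Theorem for T(n) = 57T(n/5) + O(n^0):

a = 57, b = 5, c = 0
log_b(a) = log_5(57) = 2.5121

Case 1: c = 0 < log_5(57) = 2.5121
T(n) = O(n^(log_5 57))

For T(n) = 57T(n/5) + O(n^0): log_5(57) = 2.5121. This is Case 1 of the Master Theorem (c < log_b(a), work dominated by leaves), giving O(n^(log_5 57)).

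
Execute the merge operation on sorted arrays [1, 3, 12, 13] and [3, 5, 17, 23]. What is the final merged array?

Merging process:

Compare 1 vs 3: take 1 from left. Merged: [1]
Compare 3 vs 3: take 3 from left. Merged: [1, 3]
Compare 12 vs 3: take 3 from right. Merged: [1, 3, 3]
Compare 12 vs 5: take 5 from right. Merged: [1, 3, 3, 5]
Compare 12 vs 17: take 12 from left. Merged: [1, 3, 3, 5, 12]
Compare 13 vs 17: take 13 from left. Merged: [1, 3, 3, 5, 12, 13]
Append remaining from right: [17, 23]. Merged: [1, 3, 3, 5, 12, 13, 17, 23]

Final merged array: [1, 3, 3, 5, 12, 13, 17, 23]
Total comparisons: 6

The merged array is [1, 3, 3, 5, 12, 13, 17, 23], requiring 6 comparisons. The merge step runs in O(n) time where n is the total number of elements.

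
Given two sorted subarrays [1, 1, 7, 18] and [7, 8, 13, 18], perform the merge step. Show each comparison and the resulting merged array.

Merging process:

Compare 1 vs 7: take 1 from left. Merged: [1]
Compare 1 vs 7: take 1 from left. Merged: [1, 1]
Compare 7 vs 7: take 7 from left. Merged: [1, 1, 7]
Compare 18 vs 7: take 7 from right. Merged: [1, 1, 7, 7]
Compare 18 vs 8: take 8 from right. Merged: [1, 1, 7, 7, 8]
Compare 18 vs 13: take 13 from right. Merged: [1, 1, 7, 7, 8, 13]
Compare 18 vs 18: take 18 from left. Merged: [1, 1, 7, 7, 8, 13, 18]
Append remaining from right: [18]. Merged: [1, 1, 7, 7, 8, 13, 18, 18]

Final merged array: [1, 1, 7, 7, 8, 13, 18, 18]
Total comparisons: 7

The merged array is [1, 1, 7, 7, 8, 13, 18, 18], requiring 7 comparisons. The merge step runs in O(n) time where n is the total number of elements.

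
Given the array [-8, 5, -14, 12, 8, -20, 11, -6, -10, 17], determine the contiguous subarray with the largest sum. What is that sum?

Using Kadane's algorithm on [-8, 5, -14, 12, 8, -20, 11, -6, -10, 17]:

Scanning through the array:
Position 1 (value 5): max_ending_here = 5, max_so_far = 5
Position 2 (value -14): max_ending_here = -9, max_so_far = 5
Position 3 (value 12): max_ending_here = 12, max_so_far = 12
Position 4 (value 8): max_ending_here = 20, max_so_far = 20
Position 5 (value -20): max_ending_here = 0, max_so_far = 20
Position 6 (value 11): max_ending_here = 11, max_so_far = 20
Position 7 (value -6): max_ending_here = 5, max_so_far = 20
Position 8 (value -10): max_ending_here = -5, max_so_far = 20
Position 9 (value 17): max_ending_here = 17, max_so_far = 20

Maximum subarray: [12, 8]
Maximum sum: 20

The maximum subarray is [12, 8] with sum 20. This subarray runs from index 3 to index 4.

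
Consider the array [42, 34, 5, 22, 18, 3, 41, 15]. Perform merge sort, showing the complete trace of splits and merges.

Merge sort trace:

Split: [42, 34, 5, 22, 18, 3, 41, 15] -> [42, 34, 5, 22] and [18, 3, 41, 15]
  Split: [42, 34, 5, 22] -> [42, 34] and [5, 22]
    Split: [42, 34] -> [42] and [34]
    Merge: [42] + [34] -> [34, 42]
    Split: [5, 22] -> [5] and [22]
    Merge: [5] + [22] -> [5, 22]
  Merge: [34, 42] + [5, 22] -> [5, 22, 34, 42]
  Split: [18, 3, 41, 15] -> [18, 3] and [41, 15]
    Split: [18, 3] -> [18] and [3]
    Merge: [18] + [3] -> [3, 18]
    Split: [41, 15] -> [41] and [15]
    Merge: [41] + [15] -> [15, 41]
  Merge: [3, 18] + [15, 41] -> [3, 15, 18, 41]
Merge: [5, 22, 34, 42] + [3, 15, 18, 41] -> [3, 5, 15, 18, 22, 34, 41, 42]

Final sorted array: [3, 5, 15, 18, 22, 34, 41, 42]

The merge sort proceeds by recursively splitting the array and merging sorted halves.
After all merges, the sorted array is [3, 5, 15, 18, 22, 34, 41, 42].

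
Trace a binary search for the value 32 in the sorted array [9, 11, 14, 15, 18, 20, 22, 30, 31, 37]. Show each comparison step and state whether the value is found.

Binary search for 32 in [9, 11, 14, 15, 18, 20, 22, 30, 31, 37]:

lo=0, hi=9, mid=4, arr[mid]=18 -> 18 < 32, search right half
lo=5, hi=9, mid=7, arr[mid]=30 -> 30 < 32, search right half
lo=8, hi=9, mid=8, arr[mid]=31 -> 31 < 32, search right half
lo=9, hi=9, mid=9, arr[mid]=37 -> 37 > 32, search left half
lo=9 > hi=8, target 32 not found

Binary search determines that 32 is not in the array after 4 comparisons. The search space was exhausted without finding the target.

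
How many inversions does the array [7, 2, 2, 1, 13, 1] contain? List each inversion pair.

Finding inversions in [7, 2, 2, 1, 13, 1]:

(0, 1): arr[0]=7 > arr[1]=2
(0, 2): arr[0]=7 > arr[2]=2
(0, 3): arr[0]=7 > arr[3]=1
(0, 5): arr[0]=7 > arr[5]=1
(1, 3): arr[1]=2 > arr[3]=1
(1, 5): arr[1]=2 > arr[5]=1
(2, 3): arr[2]=2 > arr[3]=1
(2, 5): arr[2]=2 > arr[5]=1
(4, 5): arr[4]=13 > arr[5]=1

Total inversions: 9

The array has 9 inversion(s): (0,1), (0,2), (0,3), (0,5), (1,3), (1,5), (2,3), (2,5), (4,5). Each pair (i,j) satisfies i < j and arr[i] > arr[j].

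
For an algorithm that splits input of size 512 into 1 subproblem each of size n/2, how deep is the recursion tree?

For divide and conquer with division factor 2:

Problem sizes at each level:
Level 0: 512
Level 1: 256
Level 2: 128
Level 3: 64
Level 4: 32
Level 5: 16
Level 6: 8
Level 7: 4
Level 8: 2
Level 9: 1

The root is level 0 and the size-1 base case is level 9 (the tree spans levels 0 through 9, i.e. 10 levels counting the root), so the depth is the number of divisions: log_2(512) = 9

The recursion tree depth is log_2(512) = 9. At each level, the problem size is divided by 2, so it takes 9 divisions to reduce to a base case of size 1. The algorithm makes 1 recursive call at each level.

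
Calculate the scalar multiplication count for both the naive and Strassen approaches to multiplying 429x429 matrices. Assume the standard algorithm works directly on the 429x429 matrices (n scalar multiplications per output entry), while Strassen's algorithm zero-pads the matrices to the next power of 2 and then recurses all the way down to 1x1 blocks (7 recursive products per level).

Matrix multiplication for 429x429 matrices:

Strassen's algorithm requires power-of-2 dimensions. Pad 429x429 to 512x512 (next power of 2).

Standard algorithm: 429^3 = 78953589 multiplications
Strassen's algorithm: 7^(log2(512)) = 7^9 = 40353607 multiplications
Savings: 78953589 - 40353607 = 38599982 multiplications

Standard: 78953589 multiplications (429^3). Strassen: 40353607 multiplications (7^9, after padding to 512x512). Strassen reduces 8 recursive multiplications to 7 at each level.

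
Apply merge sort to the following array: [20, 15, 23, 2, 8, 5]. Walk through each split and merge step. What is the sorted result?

Merge sort trace:

Split: [20, 15, 23, 2, 8, 5] -> [20, 15, 23] and [2, 8, 5]
  Split: [20, 15, 23] -> [20] and [15, 23]
    Split: [15, 23] -> [15] and [23]
    Merge: [15] + [23] -> [15, 23]
  Merge: [20] + [15, 23] -> [15, 20, 23]
  Split: [2, 8, 5] -> [2] and [8, 5]
    Split: [8, 5] -> [8] and [5]
    Merge: [8] + [5] -> [5, 8]
  Merge: [2] + [5, 8] -> [2, 5, 8]
Merge: [15, 20, 23] + [2, 5, 8] -> [2, 5, 8, 15, 20, 23]

Final sorted array: [2, 5, 8, 15, 20, 23]

The merge sort proceeds by recursively splitting the array and merging sorted halves.
After all merges, the sorted array is [2, 5, 8, 15, 20, 23].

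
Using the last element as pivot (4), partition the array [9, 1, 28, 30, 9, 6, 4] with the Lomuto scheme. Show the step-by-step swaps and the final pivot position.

Lomuto partition with pivot = 4:

Initial array: [9, 1, 28, 30, 9, 6, 4]

arr[0]=9 > 4: no swap
arr[1]=1 <= 4: swap with position 0, array becomes [1, 9, 28, 30, 9, 6, 4]
arr[2]=28 > 4: no swap
arr[3]=30 > 4: no swap
arr[4]=9 > 4: no swap
arr[5]=6 > 4: no swap

Place pivot at position 1: [1, 4, 28, 30, 9, 6, 9]
Pivot position: 1

After partitioning with pivot 4, the array becomes [1, 4, 28, 30, 9, 6, 9]. The pivot is placed at index 1. All elements to the left of the pivot are <= 4, and all elements to the right are > 4.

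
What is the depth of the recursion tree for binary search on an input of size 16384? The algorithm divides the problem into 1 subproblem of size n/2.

For divide and conquer with division factor 2:

Problem sizes at each level:
Level 0: 16384
Level 1: 8192
Level 2: 4096
Level 3: 2048
Level 4: 1024
Level 5: 512
Level 6: 256
Level 7: 128
Level 8: 64
Level 9: 32
Level 10: 16
Level 11: 8
Level 12: 4
Level 13: 2
Level 14: 1

The root is level 0 and the size-1 base case is level 14 (the tree spans levels 0 through 14, i.e. 15 levels counting the root), so the depth is the number of divisions: log_2(16384) = 14

The recursion tree depth is log_2(16384) = 14. At each level, the problem size is divided by 2, so it takes 14 divisions to reduce to a base case of size 1. The algorithm makes 1 recursive call at each level.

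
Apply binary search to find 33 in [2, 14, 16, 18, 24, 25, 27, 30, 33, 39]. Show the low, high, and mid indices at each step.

Binary search for 33 in [2, 14, 16, 18, 24, 25, 27, 30, 33, 39]:

lo=0, hi=9, mid=4, arr[mid]=24 -> 24 < 33, search right half
lo=5, hi=9, mid=7, arr[mid]=30 -> 30 < 33, search right half
lo=8, hi=9, mid=8, arr[mid]=33 -> Found target at index 8!

Binary search finds 33 at index 8 after 3 comparisons. The search repeatedly halves the search space by comparing with the middle element.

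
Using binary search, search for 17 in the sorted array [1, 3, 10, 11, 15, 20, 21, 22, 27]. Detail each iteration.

Binary search for 17 in [1, 3, 10, 11, 15, 20, 21, 22, 27]:

lo=0, hi=8, mid=4, arr[mid]=15 -> 15 < 17, search right half
lo=5, hi=8, mid=6, arr[mid]=21 -> 21 > 17, search left half
lo=5, hi=5, mid=5, arr[mid]=20 -> 20 > 17, search left half
lo=5 > hi=4, target 17 not found

Binary search determines that 17 is not in the array after 3 comparisons. The search space was exhausted without finding the target.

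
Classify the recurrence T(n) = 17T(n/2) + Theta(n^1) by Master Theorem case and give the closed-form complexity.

Master Theorem for T(n) = 17T(n/2) + O(n^1):

a = 17, b = 2, c = 1
log_b(a) = log_2(17) = 4.0875

Case 1: c = 1 < log_2(17) = 4.0875
T(n) = O(n^(log_2 17))

For T(n) = 17T(n/2) + O(n^1): log_2(17) = 4.0875. This is Case 1 of the Master Theorem (c < log_b(a), work dominated by leaves), giving O(n^(log_2 17)).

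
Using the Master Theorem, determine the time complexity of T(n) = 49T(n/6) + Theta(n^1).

Master Theorem for T(n) = 49T(n/6) + O(n^1):

a = 49, b = 6, c = 1
log_b(a) = log_6(49) = 2.1721

Case 1: c = 1 < log_6(49) = 2.1721
T(n) = O(n^(log_6 49))

For T(n) = 49T(n/6) + O(n^1): log_6(49) = 2.1721. This is Case 1 of the Master Theorem (c < log_b(a), work dominated by leaves), giving O(n^(log_6 49)).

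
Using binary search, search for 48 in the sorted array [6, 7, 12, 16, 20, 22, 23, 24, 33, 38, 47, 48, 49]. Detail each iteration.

Binary search for 48 in [6, 7, 12, 16, 20, 22, 23, 24, 33, 38, 47, 48, 49]:

lo=0, hi=12, mid=6, arr[mid]=23 -> 23 < 48, search right half
lo=7, hi=12, mid=9, arr[mid]=38 -> 38 < 48, search right half
lo=10, hi=12, mid=11, arr[mid]=48 -> Found target at index 11!

Binary search finds 48 at index 11 after 3 comparisons. The search repeatedly halves the search space by comparing with the middle element.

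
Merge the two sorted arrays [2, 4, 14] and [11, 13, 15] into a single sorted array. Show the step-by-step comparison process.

Merging process:

Compare 2 vs 11: take 2 from left. Merged: [2]
Compare 4 vs 11: take 4 from left. Merged: [2, 4]
Compare 14 vs 11: take 11 from right. Merged: [2, 4, 11]
Compare 14 vs 13: take 13 from right. Merged: [2, 4, 11, 13]
Compare 14 vs 15: take 14 from left. Merged: [2, 4, 11, 13, 14]
Append remaining from right: [15]. Merged: [2, 4, 11, 13, 14, 15]

Final merged array: [2, 4, 11, 13, 14, 15]
Total comparisons: 5

The merged array is [2, 4, 11, 13, 14, 15], requiring 5 comparisons. The merge step runs in O(n) time where n is the total number of elements.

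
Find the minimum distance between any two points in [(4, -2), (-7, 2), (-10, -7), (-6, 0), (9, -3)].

Computing all pairwise distances among 5 points:

d((4, -2), (-7, 2)) = 11.7047
d((4, -2), (-10, -7)) = 14.8661
d((4, -2), (-6, 0)) = 10.198
d((4, -2), (9, -3)) = 5.099
d((-7, 2), (-10, -7)) = 9.4868
d((-7, 2), (-6, 0)) = 2.2361 <-- minimum
d((-7, 2), (9, -3)) = 16.7631
d((-10, -7), (-6, 0)) = 8.0623
d((-10, -7), (9, -3)) = 19.4165
d((-6, 0), (9, -3)) = 15.2971

Closest pair: (-7, 2) and (-6, 0) with distance 2.2361

The closest pair is (-7, 2) and (-6, 0) with Euclidean distance 2.2361. For 5 points, brute-force pairwise comparison is shown above. For large n, the divide-and-conquer algorithm (sort by x, recurse on halves, check the dividing strip) achieves O(n log n).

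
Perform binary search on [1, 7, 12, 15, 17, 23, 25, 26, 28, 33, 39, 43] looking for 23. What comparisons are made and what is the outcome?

Binary search for 23 in [1, 7, 12, 15, 17, 23, 25, 26, 28, 33, 39, 43]:

lo=0, hi=11, mid=5, arr[mid]=23 -> Found target at index 5!

Binary search finds 23 at index 5 after 1 comparisons. The search repeatedly halves the search space by comparing with the middle element.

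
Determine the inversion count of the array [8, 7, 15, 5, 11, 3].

Finding inversions in [8, 7, 15, 5, 11, 3]:

(0, 1): arr[0]=8 > arr[1]=7
(0, 3): arr[0]=8 > arr[3]=5
(0, 5): arr[0]=8 > arr[5]=3
(1, 3): arr[1]=7 > arr[3]=5
(1, 5): arr[1]=7 > arr[5]=3
(2, 3): arr[2]=15 > arr[3]=5
(2, 4): arr[2]=15 > arr[4]=11
(2, 5): arr[2]=15 > arr[5]=3
(3, 5): arr[3]=5 > arr[5]=3
(4, 5): arr[4]=11 > arr[5]=3

Total inversions: 10

The array has 10 inversion(s): (0,1), (0,3), (0,5), (1,3), (1,5), (2,3), (2,4), (2,5), (3,5), (4,5). Each pair (i,j) satisfies i < j and arr[i] > arr[j].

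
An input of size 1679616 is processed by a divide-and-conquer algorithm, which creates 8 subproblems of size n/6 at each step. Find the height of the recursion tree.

For divide and conquer with division factor 6:

Problem sizes at each level:
Level 0: 1679616
Level 1: 279936
Level 2: 46656
Level 3: 7776
Level 4: 1296
Level 5: 216
Level 6: 36
Level 7: 6
Level 8: 1

The root is level 0 and the size-1 base case is level 8 (the tree spans levels 0 through 8, i.e. 9 levels counting the root), so the depth is the number of divisions: log_6(1679616) = 8

The recursion tree depth is log_6(1679616) = 8. At each level, the problem size is divided by 6, so it takes 8 divisions to reduce to a base case of size 1. The algorithm makes 8 recursive calls at each level.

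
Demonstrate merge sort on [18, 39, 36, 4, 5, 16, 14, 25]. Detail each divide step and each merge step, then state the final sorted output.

Merge sort trace:

Split: [18, 39, 36, 4, 5, 16, 14, 25] -> [18, 39, 36, 4] and [5, 16, 14, 25]
  Split: [18, 39, 36, 4] -> [18, 39] and [36, 4]
    Split: [18, 39] -> [18] and [39]
    Merge: [18] + [39] -> [18, 39]
    Split: [36, 4] -> [36] and [4]
    Merge: [36] + [4] -> [4, 36]
  Merge: [18, 39] + [4, 36] -> [4, 18, 36, 39]
  Split: [5, 16, 14, 25] -> [5, 16] and [14, 25]
    Split: [5, 16] -> [5] and [16]
    Merge: [5] + [16] -> [5, 16]
    Split: [14, 25] -> [14] and [25]
    Merge: [14] + [25] -> [14, 25]
  Merge: [5, 16] + [14, 25] -> [5, 14, 16, 25]
Merge: [4, 18, 36, 39] + [5, 14, 16, 25] -> [4, 5, 14, 16, 18, 25, 36, 39]

Final sorted array: [4, 5, 14, 16, 18, 25, 36, 39]

The merge sort proceeds by recursively splitting the array and merging sorted halves.
After all merges, the sorted array is [4, 5, 14, 16, 18, 25, 36, 39].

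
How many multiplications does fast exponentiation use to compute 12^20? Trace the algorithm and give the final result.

Computing 12^20 by squaring (build up from 12^1; each line after the first costs one multiplication):

12^1 = 12
12^2 = (12^1)^2 = 12^2 = 144
12^4 = (12^2)^2 = 144^2 = 20736
12^5 = 12 * 12^4 = 12 * 20736 = 248832
12^10 = (12^5)^2 = 248832^2 = 61917364224
12^20 = (12^10)^2 = 61917364224^2 = 3833759992447475122176

Result: 3833759992447475122176
Multiplications needed: 5 (5 lines after 12^1)

12^20 = 3833759992447475122176. Using exponentiation by squaring, this requires 5 multiplications. The key idea: if the exponent is even, square the half-power; if odd, multiply by the base once.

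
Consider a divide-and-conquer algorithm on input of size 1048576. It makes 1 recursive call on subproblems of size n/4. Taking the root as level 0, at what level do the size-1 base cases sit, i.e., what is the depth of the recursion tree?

For divide and conquer with division factor 4:

Problem sizes at each level:
Level 0: 1048576
Level 1: 262144
Level 2: 65536
Level 3: 16384
Level 4: 4096
Level 5: 1024
Level 6: 256
Level 7: 64
Level 8: 16
Level 9: 4
Level 10: 1

The root is level 0 and the size-1 base case is level 10 (the tree spans levels 0 through 10, i.e. 11 levels counting the root), so the depth is the number of divisions: log_4(1048576) = 10

The recursion tree depth is log_4(1048576) = 10. At each level, the problem size is divided by 4, so it takes 10 divisions to reduce to a base case of size 1. The algorithm makes 1 recursive call at each level.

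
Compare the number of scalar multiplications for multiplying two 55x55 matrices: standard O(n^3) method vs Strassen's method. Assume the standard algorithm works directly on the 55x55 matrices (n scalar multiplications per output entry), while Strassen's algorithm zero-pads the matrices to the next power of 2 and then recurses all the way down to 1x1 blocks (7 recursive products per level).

Matrix multiplication for 55x55 matrices:

Strassen's algorithm requires power-of-2 dimensions. Pad 55x55 to 64x64 (next power of 2).

Standard algorithm: 55^3 = 166375 multiplications
Strassen's algorithm: 7^(log2(64)) = 7^6 = 117649 multiplications
Savings: 166375 - 117649 = 48726 multiplications

Standard: 166375 multiplications (55^3). Strassen: 117649 multiplications (7^6, after padding to 64x64). Strassen reduces 8 recursive multiplications to 7 at each level.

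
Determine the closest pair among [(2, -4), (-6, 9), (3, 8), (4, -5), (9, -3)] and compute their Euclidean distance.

Computing all pairwise distances among 5 points:

d((2, -4), (-6, 9)) = 15.2643
d((2, -4), (3, 8)) = 12.0416
d((2, -4), (4, -5)) = 2.2361 <-- minimum
d((2, -4), (9, -3)) = 7.0711
d((-6, 9), (3, 8)) = 9.0554
d((-6, 9), (4, -5)) = 17.2047
d((-6, 9), (9, -3)) = 19.2094
d((3, 8), (4, -5)) = 13.0384
d((3, 8), (9, -3)) = 12.53
d((4, -5), (9, -3)) = 5.3852

Closest pair: (2, -4) and (4, -5) with distance 2.2361

The closest pair is (2, -4) and (4, -5) with Euclidean distance 2.2361. For 5 points, brute-force pairwise comparison is shown above. For large n, the divide-and-conquer algorithm (sort by x, recurse on halves, check the dividing strip) achieves O(n log n).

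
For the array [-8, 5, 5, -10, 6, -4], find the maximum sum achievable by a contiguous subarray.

Using Kadane's algorithm on [-8, 5, 5, -10, 6, -4]:

Scanning through the array:
Position 1 (value 5): max_ending_here = 5, max_so_far = 5
Position 2 (value 5): max_ending_here = 10, max_so_far = 10
Position 3 (value -10): max_ending_here = 0, max_so_far = 10
Position 4 (value 6): max_ending_here = 6, max_so_far = 10
Position 5 (value -4): max_ending_here = 2, max_so_far = 10

Maximum subarray: [5, 5]
Maximum sum: 10

The maximum subarray is [5, 5] with sum 10. This subarray runs from index 1 to index 2.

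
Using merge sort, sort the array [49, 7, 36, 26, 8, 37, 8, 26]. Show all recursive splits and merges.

Merge sort trace:

Split: [49, 7, 36, 26, 8, 37, 8, 26] -> [49, 7, 36, 26] and [8, 37, 8, 26]
  Split: [49, 7, 36, 26] -> [49, 7] and [36, 26]
    Split: [49, 7] -> [49] and [7]
    Merge: [49] + [7] -> [7, 49]
    Split: [36, 26] -> [36] and [26]
    Merge: [36] + [26] -> [26, 36]
  Merge: [7, 49] + [26, 36] -> [7, 26, 36, 49]
  Split: [8, 37, 8, 26] -> [8, 37] and [8, 26]
    Split: [8, 37] -> [8] and [37]
    Merge: [8] + [37] -> [8, 37]
    Split: [8, 26] -> [8] and [26]
    Merge: [8] + [26] -> [8, 26]
  Merge: [8, 37] + [8, 26] -> [8, 8, 26, 37]
Merge: [7, 26, 36, 49] + [8, 8, 26, 37] -> [7, 8, 8, 26, 26, 36, 37, 49]

Final sorted array: [7, 8, 8, 26, 26, 36, 37, 49]

The merge sort proceeds by recursively splitting the array and merging sorted halves.
After all merges, the sorted array is [7, 8, 8, 26, 26, 36, 37, 49].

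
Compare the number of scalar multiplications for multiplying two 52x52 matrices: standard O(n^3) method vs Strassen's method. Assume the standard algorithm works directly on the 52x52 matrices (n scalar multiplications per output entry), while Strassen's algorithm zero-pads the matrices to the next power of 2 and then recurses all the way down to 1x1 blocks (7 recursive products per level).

Matrix multiplication for 52x52 matrices:

Strassen's algorithm requires power-of-2 dimensions. Pad 52x52 to 64x64 (next power of 2).

Standard algorithm: 52^3 = 140608 multiplications
Strassen's algorithm: 7^(log2(64)) = 7^6 = 117649 multiplications
Savings: 140608 - 117649 = 22959 multiplications

Standard: 140608 multiplications (52^3). Strassen: 117649 multiplications (7^6, after padding to 64x64). Strassen reduces 8 recursive multiplications to 7 at each level.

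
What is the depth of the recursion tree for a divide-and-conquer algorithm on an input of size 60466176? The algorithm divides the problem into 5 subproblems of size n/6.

For divide and conquer with division factor 6:

Problem sizes at each level:
Level 0: 60466176
Level 1: 10077696
Level 2: 1679616
Level 3: 279936
Level 4: 46656
Level 5: 7776
Level 6: 1296
Level 7: 216
Level 8: 36
Level 9: 6
Level 10: 1

The root is level 0 and the size-1 base case is level 10 (the tree spans levels 0 through 10, i.e. 11 levels counting the root), so the depth is the number of divisions: log_6(60466176) = 10

The recursion tree depth is log_6(60466176) = 10. At each level, the problem size is divided by 6, so it takes 10 divisions to reduce to a base case of size 1. The algorithm makes 5 recursive calls at each level.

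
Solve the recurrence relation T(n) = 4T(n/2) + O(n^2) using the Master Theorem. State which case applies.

Master Theorem for T(n) = 4T(n/2) + O(n^2):

a = 4, b = 2, c = 2
log_b(a) = log_2(4) = 2.0000

Case 2: c = 2 = log_2(4) = 2.0000
T(n) = O(n^2 log n) = O(n^2 log n)

For T(n) = 4T(n/2) + O(n^2): log_2(4) = 2.0000. This is Case 2 of the Master Theorem (c = log_b(a), equal work at all levels), giving O(n^2 log n).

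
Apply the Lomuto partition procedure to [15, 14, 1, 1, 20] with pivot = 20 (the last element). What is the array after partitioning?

Lomuto partition with pivot = 20:

Initial array: [15, 14, 1, 1, 20]

arr[0]=15 <= 20: swap with position 0, array becomes [15, 14, 1, 1, 20]
arr[1]=14 <= 20: swap with position 1, array becomes [15, 14, 1, 1, 20]
arr[2]=1 <= 20: swap with position 2, array becomes [15, 14, 1, 1, 20]
arr[3]=1 <= 20: swap with position 3, array becomes [15, 14, 1, 1, 20]

Place pivot at position 4: [15, 14, 1, 1, 20]
Pivot position: 4

After partitioning with pivot 20, the array becomes [15, 14, 1, 1, 20]. The pivot is placed at index 4. All elements to the left of the pivot are <= 20, and all elements to the right are > 20.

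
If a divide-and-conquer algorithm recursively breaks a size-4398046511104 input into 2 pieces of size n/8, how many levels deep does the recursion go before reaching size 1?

For divide and conquer with division factor 8:

Problem sizes at each level:
Level 0: 4398046511104
Level 1: 549755813888
Level 2: 68719476736
Level 3: 8589934592
Level 4: 1073741824
Level 5: 134217728
Level 6: 16777216
Level 7: 2097152
Level 8: 262144
Level 9: 32768
Level 10: 4096
Level 11: 512
Level 12: 64
Level 13: 8
Level 14: 1

The root is level 0 and the size-1 base case is level 14 (the tree spans levels 0 through 14, i.e. 15 levels counting the root), so the depth is the number of divisions: log_8(4398046511104) = 14

The recursion tree depth is log_8(4398046511104) = 14. At each level, the problem size is divided by 8, so it takes 14 divisions to reduce to a base case of size 1. The algorithm makes 2 recursive calls at each level.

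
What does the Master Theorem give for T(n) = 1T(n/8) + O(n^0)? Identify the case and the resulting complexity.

Master Theorem for T(n) = 1T(n/8) + O(n^0):

a = 1, b = 8, c = 0
log_b(a) = log_8(1) = 0.0000

Case 2: c = 0 = log_8(1) = 0.0000
T(n) = O(n^0 log n) = O(log n)

For T(n) = 1T(n/8) + O(n^0): log_8(1) = 0.0000. This is Case 2 of the Master Theorem (c = log_b(a), equal work at all levels), giving O(log n).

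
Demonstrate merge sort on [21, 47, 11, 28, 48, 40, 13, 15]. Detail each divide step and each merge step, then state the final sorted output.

Merge sort trace:

Split: [21, 47, 11, 28, 48, 40, 13, 15] -> [21, 47, 11, 28] and [48, 40, 13, 15]
  Split: [21, 47, 11, 28] -> [21, 47] and [11, 28]
    Split: [21, 47] -> [21] and [47]
    Merge: [21] + [47] -> [21, 47]
    Split: [11, 28] -> [11] and [28]
    Merge: [11] + [28] -> [11, 28]
  Merge: [21, 47] + [11, 28] -> [11, 21, 28, 47]
  Split: [48, 40, 13, 15] -> [48, 40] and [13, 15]
    Split: [48, 40] -> [48] and [40]
    Merge: [48] + [40] -> [40, 48]
    Split: [13, 15] -> [13] and [15]
    Merge: [13] + [15] -> [13, 15]
  Merge: [40, 48] + [13, 15] -> [13, 15, 40, 48]
Merge: [11, 21, 28, 47] + [13, 15, 40, 48] -> [11, 13, 15, 21, 28, 40, 47, 48]

Final sorted array: [11, 13, 15, 21, 28, 40, 47, 48]

The merge sort proceeds by recursively splitting the array and merging sorted halves.
After all merges, the sorted array is [11, 13, 15, 21, 28, 40, 47, 48].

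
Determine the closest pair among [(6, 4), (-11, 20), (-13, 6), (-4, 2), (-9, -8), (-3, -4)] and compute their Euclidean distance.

Computing all pairwise distances among 6 points:

d((6, 4), (-11, 20)) = 23.3452
d((6, 4), (-13, 6)) = 19.105
d((6, 4), (-4, 2)) = 10.198
d((6, 4), (-9, -8)) = 19.2094
d((6, 4), (-3, -4)) = 12.0416
d((-11, 20), (-13, 6)) = 14.1421
d((-11, 20), (-4, 2)) = 19.3132
d((-11, 20), (-9, -8)) = 28.0713
d((-11, 20), (-3, -4)) = 25.2982
d((-13, 6), (-4, 2)) = 9.8489
d((-13, 6), (-9, -8)) = 14.5602
d((-13, 6), (-3, -4)) = 14.1421
d((-4, 2), (-9, -8)) = 11.1803
d((-4, 2), (-3, -4)) = 6.0828 <-- minimum
d((-9, -8), (-3, -4)) = 7.2111

Closest pair: (-4, 2) and (-3, -4) with distance 6.0828

The closest pair is (-4, 2) and (-3, -4) with Euclidean distance 6.0828. For 6 points, brute-force pairwise comparison is shown above. For large n, the divide-and-conquer algorithm (sort by x, recurse on halves, check the dividing strip) achieves O(n log n).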